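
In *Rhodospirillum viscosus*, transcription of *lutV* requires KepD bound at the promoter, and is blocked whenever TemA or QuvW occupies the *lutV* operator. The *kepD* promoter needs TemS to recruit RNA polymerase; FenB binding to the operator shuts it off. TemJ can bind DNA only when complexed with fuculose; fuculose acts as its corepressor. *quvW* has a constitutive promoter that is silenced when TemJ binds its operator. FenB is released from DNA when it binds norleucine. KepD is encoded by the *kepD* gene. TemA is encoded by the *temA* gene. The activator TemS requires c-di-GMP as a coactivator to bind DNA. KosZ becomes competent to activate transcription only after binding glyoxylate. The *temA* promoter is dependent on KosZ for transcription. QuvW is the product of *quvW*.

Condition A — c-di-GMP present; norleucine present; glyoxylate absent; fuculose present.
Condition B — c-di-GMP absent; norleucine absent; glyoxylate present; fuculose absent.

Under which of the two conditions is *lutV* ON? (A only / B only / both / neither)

A only

Condition A:
c-di-GMP is present, so TemS is active.
Norleucine is present, so FenB is inactive.
No repressor is bound and TemS is active, so *kepD* is transcribed.
So KepD is produced and active.
Glyoxylate is absent, so KosZ is inactive.
Required activator KosZ is absent, so *temA* is not transcribed.
So TemA is not produced.
Fuculose is present, so TemJ is active.
With repressor TemJ bound, *quvW* is not transcribed.
So QuvW is not produced.
No repressor is bound and KepD is active, so *lutV* is transcribed.
→ *lutV* is ON in A.
Condition B:
c-di-GMP is absent, so TemS is inactive.
Norleucine is absent, so FenB is active.
With repressor FenB bound, *kepD* is not transcribed.
So KepD is not produced.
Glyoxylate is present, so KosZ is active.
No repressor is bound and KosZ is active, so *temA* is transcribed.
So TemA is produced and active.
Fuculose is absent, so TemJ is inactive.
With no repressor bound, *quvW* is transcribed.
So QuvW is produced and active.
With repressor TemA bound, *lutV* is not transcribed.
→ *lutV* is OFF in B.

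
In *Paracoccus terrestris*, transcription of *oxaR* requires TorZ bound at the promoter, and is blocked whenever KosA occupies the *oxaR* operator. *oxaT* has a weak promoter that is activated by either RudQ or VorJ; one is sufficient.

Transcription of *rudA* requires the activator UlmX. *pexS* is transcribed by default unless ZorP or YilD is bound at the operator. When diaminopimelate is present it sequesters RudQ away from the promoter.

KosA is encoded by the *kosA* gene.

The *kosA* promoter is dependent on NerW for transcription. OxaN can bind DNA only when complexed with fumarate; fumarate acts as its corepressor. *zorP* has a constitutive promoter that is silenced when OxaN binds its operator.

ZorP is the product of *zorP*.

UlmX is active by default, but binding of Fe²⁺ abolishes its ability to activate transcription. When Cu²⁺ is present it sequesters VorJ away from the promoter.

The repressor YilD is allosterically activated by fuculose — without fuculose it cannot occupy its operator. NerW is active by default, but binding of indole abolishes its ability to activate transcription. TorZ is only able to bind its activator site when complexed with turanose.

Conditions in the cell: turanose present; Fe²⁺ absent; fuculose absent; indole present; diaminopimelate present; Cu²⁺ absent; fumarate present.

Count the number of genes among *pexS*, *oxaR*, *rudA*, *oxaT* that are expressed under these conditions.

Fumarate is present, so OxaN is active.
With repressor OxaN bound, *zorP* is not transcribed.
So ZorP is not produced.
Fuculose is absent, so YilD is inactive.
With no repressor bound, *pexS* is transcribed.
→ *pexS* is ON.
Indole is present, so NerW is inactive.
Required activator NerW is absent, so *kosA* is not transcribed.
So KosA is not produced.
Turanose is present, so TorZ is active.
No repressor is bound and TorZ is active, so *oxaR* is transcribed.
→ *oxaR* is ON.
Fe²⁺ is absent, so UlmX is active.
No repressor is bound and UlmX is active, so *rudA* is transcribed.
→ *rudA* is ON.
Diaminopimelate is present, so RudQ is inactive.
Cu²⁺ is absent, so VorJ is active.
Activator VorJ is present, so *oxaT* is transcribed.
→ *oxaT* is ON.
4 of the 4 genes are transcribed.

4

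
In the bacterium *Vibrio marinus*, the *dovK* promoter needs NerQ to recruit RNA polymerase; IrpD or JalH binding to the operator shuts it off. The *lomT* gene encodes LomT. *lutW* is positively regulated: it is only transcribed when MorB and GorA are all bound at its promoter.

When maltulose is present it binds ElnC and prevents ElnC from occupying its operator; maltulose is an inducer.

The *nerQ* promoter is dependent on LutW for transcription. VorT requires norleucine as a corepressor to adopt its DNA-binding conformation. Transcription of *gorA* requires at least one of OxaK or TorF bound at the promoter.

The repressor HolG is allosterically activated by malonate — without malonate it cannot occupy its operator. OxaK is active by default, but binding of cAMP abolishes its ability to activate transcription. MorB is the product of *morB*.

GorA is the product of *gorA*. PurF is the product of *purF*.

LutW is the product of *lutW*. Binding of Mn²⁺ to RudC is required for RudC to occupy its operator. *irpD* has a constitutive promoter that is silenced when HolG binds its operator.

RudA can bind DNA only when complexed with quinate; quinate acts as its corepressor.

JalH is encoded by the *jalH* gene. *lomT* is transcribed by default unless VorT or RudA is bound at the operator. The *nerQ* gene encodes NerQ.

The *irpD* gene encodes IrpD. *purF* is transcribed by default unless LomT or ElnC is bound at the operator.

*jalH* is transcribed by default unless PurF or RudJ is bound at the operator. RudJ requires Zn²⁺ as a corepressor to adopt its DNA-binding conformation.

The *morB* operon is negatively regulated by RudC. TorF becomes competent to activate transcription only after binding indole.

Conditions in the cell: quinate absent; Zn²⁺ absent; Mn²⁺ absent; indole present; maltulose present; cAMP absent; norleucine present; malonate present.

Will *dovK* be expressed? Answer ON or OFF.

ON

Malonate is present, so HolG is active.
With repressor HolG bound, *irpD* is not transcribed.
So IrpD is not produced.
Mn²⁺ is absent, so RudC is inactive.
With no repressor bound, *morB* is transcribed.
So MorB is produced and active.
cAMP is absent, so OxaK is active.
Indole is present, so TorF is active.
Activator OxaK is present, so *gorA* is transcribed.
So GorA is produced and active.
No repressor is bound and MorB and GorA are active, so *lutW* is transcribed.
So LutW is produced and active.
No repressor is bound and LutW is active, so *nerQ* is transcribed.
So NerQ is produced and active.
Norleucine is present, so VorT is active.
Quinate is absent, so RudA is inactive.
With repressor VorT bound, *lomT* is not transcribed.
So LomT is not produced.
Maltulose is present, so ElnC is inactive.
With no repressor bound, *purF* is transcribed.
So PurF is produced and active.
Zn²⁺ is absent, so RudJ is inactive.
With repressor PurF bound, *jalH* is not transcribed.
So JalH is not produced.
No repressor is bound and NerQ is active, so *dovK* is transcribed.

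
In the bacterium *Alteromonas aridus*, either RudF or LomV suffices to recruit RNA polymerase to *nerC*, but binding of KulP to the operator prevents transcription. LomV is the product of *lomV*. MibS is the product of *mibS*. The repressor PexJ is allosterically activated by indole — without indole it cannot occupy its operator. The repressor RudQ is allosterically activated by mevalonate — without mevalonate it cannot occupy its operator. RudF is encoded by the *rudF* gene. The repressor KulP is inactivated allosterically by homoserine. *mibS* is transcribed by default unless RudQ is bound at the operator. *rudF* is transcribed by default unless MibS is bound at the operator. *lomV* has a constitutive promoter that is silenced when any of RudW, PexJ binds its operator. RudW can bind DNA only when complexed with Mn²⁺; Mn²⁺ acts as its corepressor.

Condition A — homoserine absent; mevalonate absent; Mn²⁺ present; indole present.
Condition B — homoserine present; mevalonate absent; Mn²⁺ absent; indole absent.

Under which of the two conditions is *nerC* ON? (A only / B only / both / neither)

B only

Condition A:
Homoserine is absent, so KulP is active.
Mevalonate is absent, so RudQ is inactive.
With no repressor bound, *mibS* is transcribed.
So MibS is produced and active.
With repressor MibS bound, *rudF* is not transcribed.
So RudF is not produced.
Mn²⁺ is present, so RudW is active.
Indole is present, so PexJ is active.
With repressor RudW bound, *lomV* is not transcribed.
So LomV is not produced.
With repressor KulP bound, *nerC* is not transcribed.
→ *nerC* is OFF in A.
Condition B:
Homoserine is present, so KulP is inactive.
Mevalonate is absent, so RudQ is inactive.
With no repressor bound, *mibS* is transcribed.
So MibS is produced and active.
With repressor MibS bound, *rudF* is not transcribed.
So RudF is not produced.
Mn²⁺ is absent, so RudW is inactive.
Indole is absent, so PexJ is inactive.
With no repressor bound, *lomV* is transcribed.
So LomV is produced and active.
Activator LomV is present, so *nerC* is transcribed.
→ *nerC* is ON in B.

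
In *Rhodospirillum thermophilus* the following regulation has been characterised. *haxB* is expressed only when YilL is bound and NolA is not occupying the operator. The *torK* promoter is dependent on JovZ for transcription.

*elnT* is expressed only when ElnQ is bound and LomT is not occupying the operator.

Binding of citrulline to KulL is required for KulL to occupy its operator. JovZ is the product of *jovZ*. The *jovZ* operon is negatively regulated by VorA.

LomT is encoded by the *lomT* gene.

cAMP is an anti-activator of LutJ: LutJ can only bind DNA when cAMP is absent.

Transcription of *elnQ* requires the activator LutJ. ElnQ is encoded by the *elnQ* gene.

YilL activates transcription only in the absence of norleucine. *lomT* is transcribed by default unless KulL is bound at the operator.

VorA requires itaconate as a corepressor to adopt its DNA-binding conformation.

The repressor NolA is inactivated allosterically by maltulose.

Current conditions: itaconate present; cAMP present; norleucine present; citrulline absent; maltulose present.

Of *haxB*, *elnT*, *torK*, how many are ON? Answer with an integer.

0

Norleucine is present, so YilL is inactive.
Maltulose is present, so NolA is inactive.
Required activator YilL is absent, so *haxB* is not transcribed.
→ *haxB* is OFF.
Citrulline is absent, so KulL is inactive.
With no repressor bound, *lomT* is transcribed.
So LomT is produced and active.
cAMP is present, so LutJ is inactive.
Required activator LutJ is absent, so *elnQ* is not transcribed.
So ElnQ is not produced.
With repressor LomT bound, *elnT* is not transcribed.
→ *elnT* is OFF.
Itaconate is present, so VorA is active.
With repressor VorA bound, *jovZ* is not transcribed.
So JovZ is not produced.
Required activator JovZ is absent, so *torK* is not transcribed.
→ *torK* is OFF.
0 of the 3 genes are transcribed.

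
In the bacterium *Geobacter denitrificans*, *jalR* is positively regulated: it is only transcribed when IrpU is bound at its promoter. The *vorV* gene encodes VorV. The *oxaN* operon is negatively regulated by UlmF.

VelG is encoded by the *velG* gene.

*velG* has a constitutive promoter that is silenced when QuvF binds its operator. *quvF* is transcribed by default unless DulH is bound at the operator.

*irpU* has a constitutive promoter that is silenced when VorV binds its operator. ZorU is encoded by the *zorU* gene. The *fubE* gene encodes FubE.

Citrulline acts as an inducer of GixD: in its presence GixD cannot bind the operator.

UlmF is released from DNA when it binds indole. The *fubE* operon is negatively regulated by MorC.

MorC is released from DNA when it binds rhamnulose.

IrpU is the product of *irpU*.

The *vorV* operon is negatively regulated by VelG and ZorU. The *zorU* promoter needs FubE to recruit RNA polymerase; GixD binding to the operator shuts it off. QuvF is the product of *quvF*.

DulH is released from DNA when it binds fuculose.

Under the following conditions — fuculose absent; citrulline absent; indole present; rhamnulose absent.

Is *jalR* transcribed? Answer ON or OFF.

Fuculose is absent, so DulH is active.
With repressor DulH bound, *quvF* is not transcribed.
So QuvF is not produced.
With no repressor bound, *velG* is transcribed.
So VelG is produced and active.
Rhamnulose is absent, so MorC is active.
With repressor MorC bound, *fubE* is not transcribed.
So FubE is not produced.
Citrulline is absent, so GixD is active.
With repressor GixD bound, *zorU* is not transcribed.
So ZorU is not produced.
With repressor VelG bound, *vorV* is not transcribed.
So VorV is not produced.
With no repressor bound, *irpU* is transcribed.
So IrpU is produced and active.
No repressor is bound and IrpU is active, so *jalR* is transcribed.

ON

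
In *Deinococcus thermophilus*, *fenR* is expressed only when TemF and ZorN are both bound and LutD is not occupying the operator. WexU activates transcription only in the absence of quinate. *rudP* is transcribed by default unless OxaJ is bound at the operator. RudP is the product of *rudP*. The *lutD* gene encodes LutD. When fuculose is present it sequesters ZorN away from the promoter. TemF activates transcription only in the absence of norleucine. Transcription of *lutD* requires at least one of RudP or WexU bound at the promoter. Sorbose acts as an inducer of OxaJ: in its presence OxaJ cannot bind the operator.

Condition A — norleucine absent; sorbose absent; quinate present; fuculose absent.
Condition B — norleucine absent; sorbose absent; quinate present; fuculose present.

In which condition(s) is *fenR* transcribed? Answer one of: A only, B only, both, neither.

A only

Condition A:
Norleucine is absent, so TemF is active.
Sorbose is absent, so OxaJ is active.
With repressor OxaJ bound, *rudP* is not transcribed.
So RudP is not produced.
Quinate is present, so WexU is inactive.
No activator is available at the *lutD* promoter, so *lutD* is not transcribed.
So LutD is not produced.
Fuculose is absent, so ZorN is active.
No repressor is bound and TemF and ZorN are active, so *fenR* is transcribed.
→ *fenR* is ON in A.
Condition B:
Norleucine is absent, so TemF is active.
Sorbose is absent, so OxaJ is active.
With repressor OxaJ bound, *rudP* is not transcribed.
So RudP is not produced.
Quinate is present, so WexU is inactive.
No activator is available at the *lutD* promoter, so *lutD* is not transcribed.
So LutD is not produced.
Fuculose is present, so ZorN is inactive.
Required activator ZorN is absent, so *fenR* is not transcribed.
→ *fenR* is OFF in B.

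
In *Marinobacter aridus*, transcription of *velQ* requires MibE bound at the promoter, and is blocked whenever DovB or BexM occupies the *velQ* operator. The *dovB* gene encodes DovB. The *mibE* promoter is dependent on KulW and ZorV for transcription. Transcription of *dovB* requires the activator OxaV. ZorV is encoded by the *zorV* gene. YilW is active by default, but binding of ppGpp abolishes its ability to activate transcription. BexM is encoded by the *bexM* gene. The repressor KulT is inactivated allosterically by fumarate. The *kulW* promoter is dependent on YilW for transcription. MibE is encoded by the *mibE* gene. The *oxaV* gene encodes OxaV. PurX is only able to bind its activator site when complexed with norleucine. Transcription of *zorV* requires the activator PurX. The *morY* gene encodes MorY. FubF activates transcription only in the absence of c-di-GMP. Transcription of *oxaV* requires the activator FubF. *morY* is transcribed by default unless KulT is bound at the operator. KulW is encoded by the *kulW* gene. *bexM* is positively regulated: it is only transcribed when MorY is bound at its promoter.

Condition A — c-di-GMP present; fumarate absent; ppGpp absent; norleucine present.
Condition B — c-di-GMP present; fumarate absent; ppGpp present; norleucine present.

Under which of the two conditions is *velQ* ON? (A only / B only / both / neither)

Condition A:
c-di-GMP is present, so FubF is inactive.
Required activator FubF is absent, so *oxaV* is not transcribed.
So OxaV is not produced.
Required activator OxaV is absent, so *dovB* is not transcribed.
So DovB is not produced.
Fumarate is absent, so KulT is active.
With repressor KulT bound, *morY* is not transcribed.
So MorY is not produced.
Required activator MorY is absent, so *bexM* is not transcribed.
So BexM is not produced.
ppGpp is absent, so YilW is active.
No repressor is bound and YilW is active, so *kulW* is transcribed.
So KulW is produced and active.
Norleucine is present, so PurX is active.
No repressor is bound and PurX is active, so *zorV* is transcribed.
So ZorV is produced and active.
No repressor is bound and KulW and ZorV are active, so *mibE* is transcribed.
So MibE is produced and active.
No repressor is bound and MibE is active, so *velQ* is transcribed.
→ *velQ* is ON in A.
Condition B:
c-di-GMP is present, so FubF is inactive.
Required activator FubF is absent, so *oxaV* is not transcribed.
So OxaV is not produced.
Required activator OxaV is absent, so *dovB* is not transcribed.
So DovB is not produced.
Fumarate is absent, so KulT is active.
With repressor KulT bound, *morY* is not transcribed.
So MorY is not produced.
Required activator MorY is absent, so *bexM* is not transcribed.
So BexM is not produced.
ppGpp is present, so YilW is inactive.
Required activator YilW is absent, so *kulW* is not transcribed.
So KulW is not produced.
Norleucine is present, so PurX is active.
No repressor is bound and PurX is active, so *zorV* is transcribed.
So ZorV is produced and active.
Required activator KulW is absent, so *mibE* is not transcribed.
So MibE is not produced.
Required activator MibE is absent, so *velQ* is not transcribed.
→ *velQ* is OFF in B.

A only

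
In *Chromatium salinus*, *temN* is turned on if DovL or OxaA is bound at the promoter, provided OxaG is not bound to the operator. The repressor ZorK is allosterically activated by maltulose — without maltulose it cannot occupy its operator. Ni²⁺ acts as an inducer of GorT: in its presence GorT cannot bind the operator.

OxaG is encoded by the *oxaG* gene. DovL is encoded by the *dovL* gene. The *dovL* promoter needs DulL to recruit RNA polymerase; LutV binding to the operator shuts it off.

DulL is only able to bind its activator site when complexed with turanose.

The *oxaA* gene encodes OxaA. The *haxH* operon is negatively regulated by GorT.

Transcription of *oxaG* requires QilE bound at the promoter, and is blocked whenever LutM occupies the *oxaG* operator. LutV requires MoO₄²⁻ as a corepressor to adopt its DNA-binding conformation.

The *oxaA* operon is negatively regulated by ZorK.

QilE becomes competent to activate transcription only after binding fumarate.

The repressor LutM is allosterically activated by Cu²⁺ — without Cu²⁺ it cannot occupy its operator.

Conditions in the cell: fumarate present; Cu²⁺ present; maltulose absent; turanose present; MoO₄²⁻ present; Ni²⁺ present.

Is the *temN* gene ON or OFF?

Cu²⁺ is present, so LutM is active.
Fumarate is present, so QilE is active.
With repressor LutM bound, *oxaG* is not transcribed.
So OxaG is not produced.
Turanose is present, so DulL is active.
MoO₄²⁻ is present, so LutV is active.
With repressor LutV bound, *dovL* is not transcribed.
So DovL is not produced.
Maltulose is absent, so ZorK is inactive.
With no repressor bound, *oxaA* is transcribed.
So OxaA is produced and active.
Activator OxaA is present, so *temN* is transcribed.

ON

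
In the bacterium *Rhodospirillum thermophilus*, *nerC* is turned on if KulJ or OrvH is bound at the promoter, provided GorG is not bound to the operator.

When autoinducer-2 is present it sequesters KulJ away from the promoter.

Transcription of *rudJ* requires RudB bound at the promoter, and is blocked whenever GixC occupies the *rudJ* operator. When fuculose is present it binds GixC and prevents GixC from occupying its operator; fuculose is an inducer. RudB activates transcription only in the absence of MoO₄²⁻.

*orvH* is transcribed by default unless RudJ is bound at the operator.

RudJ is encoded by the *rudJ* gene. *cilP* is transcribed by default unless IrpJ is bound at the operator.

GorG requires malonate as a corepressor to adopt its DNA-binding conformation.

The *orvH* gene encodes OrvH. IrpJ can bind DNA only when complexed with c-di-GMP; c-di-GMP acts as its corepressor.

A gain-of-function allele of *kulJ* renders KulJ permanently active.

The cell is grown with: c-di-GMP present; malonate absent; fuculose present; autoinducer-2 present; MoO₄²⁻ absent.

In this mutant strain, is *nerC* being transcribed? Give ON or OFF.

ON

KulJ is constitutively active in this strain.
Malonate is absent, so GorG is inactive.
MoO₄²⁻ is absent, so RudB is active.
Fuculose is present, so GixC is inactive.
No repressor is bound and RudB is active, so *rudJ* is transcribed.
So RudJ is produced and active.
With repressor RudJ bound, *orvH* is not transcribed.
So OrvH is not produced.
Activator KulJ is present, so *nerC* is transcribed.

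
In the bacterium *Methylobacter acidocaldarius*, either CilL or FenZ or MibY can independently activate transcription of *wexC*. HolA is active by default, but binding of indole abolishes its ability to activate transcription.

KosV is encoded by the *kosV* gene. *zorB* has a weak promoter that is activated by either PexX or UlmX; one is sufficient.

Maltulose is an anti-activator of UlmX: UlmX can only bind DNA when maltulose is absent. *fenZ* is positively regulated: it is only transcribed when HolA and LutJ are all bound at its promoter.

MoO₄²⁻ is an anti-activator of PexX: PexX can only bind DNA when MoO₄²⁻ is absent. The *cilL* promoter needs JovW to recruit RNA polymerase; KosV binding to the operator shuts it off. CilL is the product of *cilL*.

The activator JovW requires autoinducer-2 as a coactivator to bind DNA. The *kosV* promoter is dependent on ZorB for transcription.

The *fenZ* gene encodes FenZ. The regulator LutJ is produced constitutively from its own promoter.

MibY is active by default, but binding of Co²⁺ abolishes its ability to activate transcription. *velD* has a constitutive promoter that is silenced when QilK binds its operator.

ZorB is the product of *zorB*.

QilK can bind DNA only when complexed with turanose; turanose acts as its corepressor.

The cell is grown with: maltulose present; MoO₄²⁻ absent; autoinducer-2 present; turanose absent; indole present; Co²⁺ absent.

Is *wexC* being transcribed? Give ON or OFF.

ON

Autoinducer-2 is present, so JovW is active.
MoO₄²⁻ is absent, so PexX is active.
Maltulose is present, so UlmX is inactive.
Activator PexX is present, so *zorB* is transcribed.
So ZorB is produced and active.
No repressor is bound and ZorB is active, so *kosV* is transcribed.
So KosV is produced and active.
With repressor KosV bound, *cilL* is not transcribed.
So CilL is not produced.
Indole is present, so HolA is inactive.
LutJ is produced constitutively and is active.
Required activator HolA is absent, so *fenZ* is not transcribed.
So FenZ is not produced.
Co²⁺ is absent, so MibY is active.
Activator MibY is present, so *wexC* is transcribed.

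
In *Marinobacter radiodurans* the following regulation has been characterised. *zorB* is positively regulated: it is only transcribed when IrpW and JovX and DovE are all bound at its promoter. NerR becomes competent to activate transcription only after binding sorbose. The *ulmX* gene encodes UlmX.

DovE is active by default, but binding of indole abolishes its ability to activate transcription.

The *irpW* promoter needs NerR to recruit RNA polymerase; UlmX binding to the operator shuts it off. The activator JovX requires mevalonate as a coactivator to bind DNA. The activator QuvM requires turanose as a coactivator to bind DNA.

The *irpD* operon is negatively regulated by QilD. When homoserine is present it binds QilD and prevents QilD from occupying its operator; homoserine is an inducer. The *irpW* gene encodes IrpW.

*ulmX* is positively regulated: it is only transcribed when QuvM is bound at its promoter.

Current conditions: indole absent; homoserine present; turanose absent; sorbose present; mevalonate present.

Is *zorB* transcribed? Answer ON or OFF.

Sorbose is present, so NerR is active.
Turanose is absent, so QuvM is inactive.
Required activator QuvM is absent, so *ulmX* is not transcribed.
So UlmX is not produced.
No repressor is bound and NerR is active, so *irpW* is transcribed.
So IrpW is produced and active.
Mevalonate is present, so JovX is active.
Indole is absent, so DovE is active.
No repressor is bound and IrpW and JovX and DovE are active, so *zorB* is transcribed.

ON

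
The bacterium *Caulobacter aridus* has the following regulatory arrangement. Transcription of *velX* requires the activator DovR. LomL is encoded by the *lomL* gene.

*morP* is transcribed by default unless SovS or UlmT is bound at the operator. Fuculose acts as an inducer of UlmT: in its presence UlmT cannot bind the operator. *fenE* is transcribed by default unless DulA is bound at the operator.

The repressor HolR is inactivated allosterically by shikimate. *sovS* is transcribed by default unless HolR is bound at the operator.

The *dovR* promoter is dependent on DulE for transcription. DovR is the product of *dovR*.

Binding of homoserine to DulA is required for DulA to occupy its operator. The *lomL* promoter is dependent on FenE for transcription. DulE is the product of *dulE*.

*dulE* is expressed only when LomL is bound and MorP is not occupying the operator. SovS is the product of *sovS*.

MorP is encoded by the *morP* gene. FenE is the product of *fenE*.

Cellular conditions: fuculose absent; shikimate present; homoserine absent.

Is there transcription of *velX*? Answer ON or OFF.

Homoserine is absent, so DulA is inactive.
With no repressor bound, *fenE* is transcribed.
So FenE is produced and active.
No repressor is bound and FenE is active, so *lomL* is transcribed.
So LomL is produced and active.
Shikimate is present, so HolR is inactive.
With no repressor bound, *sovS* is transcribed.
So SovS is produced and active.
Fuculose is absent, so UlmT is active.
With repressor SovS bound, *morP* is not transcribed.
So MorP is not produced.
No repressor is bound and LomL is active, so *dulE* is transcribed.
So DulE is produced and active.
No repressor is bound and DulE is active, so *dovR* is transcribed.
So DovR is produced and active.
No repressor is bound and DovR is active, so *velX* is transcribed.

ON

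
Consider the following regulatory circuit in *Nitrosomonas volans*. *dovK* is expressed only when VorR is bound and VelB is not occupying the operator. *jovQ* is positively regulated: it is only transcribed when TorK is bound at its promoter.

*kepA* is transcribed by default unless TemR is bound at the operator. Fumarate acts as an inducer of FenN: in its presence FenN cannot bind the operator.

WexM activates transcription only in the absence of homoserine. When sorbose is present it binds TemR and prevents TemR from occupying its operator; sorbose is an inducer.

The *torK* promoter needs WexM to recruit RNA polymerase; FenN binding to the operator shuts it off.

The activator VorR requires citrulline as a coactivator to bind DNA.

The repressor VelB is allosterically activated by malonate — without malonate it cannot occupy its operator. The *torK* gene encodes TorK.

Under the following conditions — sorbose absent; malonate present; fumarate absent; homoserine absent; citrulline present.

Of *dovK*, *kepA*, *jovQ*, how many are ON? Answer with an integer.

Citrulline is present, so VorR is active.
Malonate is present, so VelB is active.
With repressor VelB bound, *dovK* is not transcribed.
→ *dovK* is OFF.
Sorbose is absent, so TemR is active.
With repressor TemR bound, *kepA* is not transcribed.
→ *kepA* is OFF.
Fumarate is absent, so FenN is active.
Homoserine is absent, so WexM is active.
With repressor FenN bound, *torK* is not transcribed.
So TorK is not produced.
Required activator TorK is absent, so *jovQ* is not transcribed.
→ *jovQ* is OFF.
0 of the 3 genes are transcribed.

0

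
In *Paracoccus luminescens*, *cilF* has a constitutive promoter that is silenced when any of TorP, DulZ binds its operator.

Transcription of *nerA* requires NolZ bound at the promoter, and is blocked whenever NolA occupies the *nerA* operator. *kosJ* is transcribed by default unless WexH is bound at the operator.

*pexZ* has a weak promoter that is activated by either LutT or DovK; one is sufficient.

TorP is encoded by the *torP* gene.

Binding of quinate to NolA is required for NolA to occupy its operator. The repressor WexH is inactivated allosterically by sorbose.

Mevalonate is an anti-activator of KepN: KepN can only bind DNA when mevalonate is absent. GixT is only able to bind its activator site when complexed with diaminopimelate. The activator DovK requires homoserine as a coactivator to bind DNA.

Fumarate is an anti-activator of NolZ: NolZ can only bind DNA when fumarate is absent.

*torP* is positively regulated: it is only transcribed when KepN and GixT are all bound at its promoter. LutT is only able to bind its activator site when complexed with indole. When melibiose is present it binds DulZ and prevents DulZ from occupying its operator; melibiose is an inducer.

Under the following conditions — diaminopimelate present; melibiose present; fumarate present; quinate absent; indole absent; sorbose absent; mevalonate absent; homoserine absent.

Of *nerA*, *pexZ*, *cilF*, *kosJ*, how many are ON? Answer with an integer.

Quinate is absent, so NolA is inactive.
Fumarate is present, so NolZ is inactive.
Required activator NolZ is absent, so *nerA* is not transcribed.
→ *nerA* is OFF.
Indole is absent, so LutT is inactive.
Homoserine is absent, so DovK is inactive.
No activator is available at the *pexZ* promoter, so *pexZ* is not transcribed.
→ *pexZ* is OFF.
Mevalonate is absent, so KepN is active.
Diaminopimelate is present, so GixT is active.
No repressor is bound and KepN and GixT are active, so *torP* is transcribed.
So TorP is produced and active.
Melibiose is present, so DulZ is inactive.
With repressor TorP bound, *cilF* is not transcribed.
→ *cilF* is OFF.
Sorbose is absent, so WexH is active.
With repressor WexH bound, *kosJ* is not transcribed.
→ *kosJ* is OFF.
0 of the 4 genes are transcribed.

0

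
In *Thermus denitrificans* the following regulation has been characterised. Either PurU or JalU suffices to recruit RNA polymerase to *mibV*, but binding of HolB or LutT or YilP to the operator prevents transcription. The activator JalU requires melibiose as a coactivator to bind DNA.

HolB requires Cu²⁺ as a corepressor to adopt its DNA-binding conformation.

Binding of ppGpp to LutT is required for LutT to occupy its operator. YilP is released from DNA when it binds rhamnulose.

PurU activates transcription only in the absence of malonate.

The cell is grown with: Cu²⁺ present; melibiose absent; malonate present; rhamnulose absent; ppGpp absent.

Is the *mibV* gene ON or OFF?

Cu²⁺ is present, so HolB is active.
Malonate is present, so PurU is inactive.
Melibiose is absent, so JalU is inactive.
ppGpp is absent, so LutT is inactive.
Rhamnulose is absent, so YilP is active.
With repressor HolB bound, *mibV* is not transcribed.

OFF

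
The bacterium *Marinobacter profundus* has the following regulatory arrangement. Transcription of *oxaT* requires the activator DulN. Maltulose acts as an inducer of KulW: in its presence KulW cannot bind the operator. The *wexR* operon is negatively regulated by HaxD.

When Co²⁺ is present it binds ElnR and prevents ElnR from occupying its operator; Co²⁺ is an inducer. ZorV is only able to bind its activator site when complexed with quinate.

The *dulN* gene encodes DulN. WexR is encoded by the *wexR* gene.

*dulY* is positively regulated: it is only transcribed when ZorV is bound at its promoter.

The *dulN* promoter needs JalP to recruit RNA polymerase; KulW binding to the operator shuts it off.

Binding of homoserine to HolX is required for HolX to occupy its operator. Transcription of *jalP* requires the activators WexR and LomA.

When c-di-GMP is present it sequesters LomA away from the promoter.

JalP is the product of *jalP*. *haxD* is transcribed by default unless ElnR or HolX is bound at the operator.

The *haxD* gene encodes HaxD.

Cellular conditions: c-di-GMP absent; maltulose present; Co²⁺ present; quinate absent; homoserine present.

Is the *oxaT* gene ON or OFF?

ON

Co²⁺ is present, so ElnR is inactive.
Homoserine is present, so HolX is active.
With repressor HolX bound, *haxD* is not transcribed.
So HaxD is not produced.
With no repressor bound, *wexR* is transcribed.
So WexR is produced and active.
c-di-GMP is absent, so LomA is active.
No repressor is bound and WexR and LomA are active, so *jalP* is transcribed.
So JalP is produced and active.
Maltulose is present, so KulW is inactive.
No repressor is bound and JalP is active, so *dulN* is transcribed.
So DulN is produced and active.
No repressor is bound and DulN is active, so *oxaT* is transcribed.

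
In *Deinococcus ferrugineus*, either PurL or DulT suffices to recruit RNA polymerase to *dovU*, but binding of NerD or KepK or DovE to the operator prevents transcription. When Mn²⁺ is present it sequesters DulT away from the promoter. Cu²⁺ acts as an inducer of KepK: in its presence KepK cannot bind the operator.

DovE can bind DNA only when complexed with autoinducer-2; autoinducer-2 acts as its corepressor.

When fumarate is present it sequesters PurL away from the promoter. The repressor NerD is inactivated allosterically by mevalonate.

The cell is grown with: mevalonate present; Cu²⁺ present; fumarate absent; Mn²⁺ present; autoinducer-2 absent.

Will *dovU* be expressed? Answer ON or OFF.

ON

Mevalonate is present, so NerD is inactive.
Fumarate is absent, so PurL is active.
Cu²⁺ is present, so KepK is inactive.
Autoinducer-2 is absent, so DovE is inactive.
Mn²⁺ is present, so DulT is inactive.
Activator PurL is present, so *dovU* is transcribed.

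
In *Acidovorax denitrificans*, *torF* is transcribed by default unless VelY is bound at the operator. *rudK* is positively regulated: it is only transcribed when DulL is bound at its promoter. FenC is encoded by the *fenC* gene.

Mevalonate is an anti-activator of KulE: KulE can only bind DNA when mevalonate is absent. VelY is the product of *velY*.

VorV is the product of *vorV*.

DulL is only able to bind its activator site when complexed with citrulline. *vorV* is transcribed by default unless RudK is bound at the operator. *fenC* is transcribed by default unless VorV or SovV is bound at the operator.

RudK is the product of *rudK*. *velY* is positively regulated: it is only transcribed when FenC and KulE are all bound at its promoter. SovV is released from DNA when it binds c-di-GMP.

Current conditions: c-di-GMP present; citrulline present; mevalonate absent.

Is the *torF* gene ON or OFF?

Citrulline is present, so DulL is active.
No repressor is bound and DulL is active, so *rudK* is transcribed.
So RudK is produced and active.
With repressor RudK bound, *vorV* is not transcribed.
So VorV is not produced.
c-di-GMP is present, so SovV is inactive.
With no repressor bound, *fenC* is transcribed.
So FenC is produced and active.
Mevalonate is absent, so KulE is active.
No repressor is bound and FenC and KulE are active, so *velY* is transcribed.
So VelY is produced and active.
With repressor VelY bound, *torF* is not transcribed.

OFF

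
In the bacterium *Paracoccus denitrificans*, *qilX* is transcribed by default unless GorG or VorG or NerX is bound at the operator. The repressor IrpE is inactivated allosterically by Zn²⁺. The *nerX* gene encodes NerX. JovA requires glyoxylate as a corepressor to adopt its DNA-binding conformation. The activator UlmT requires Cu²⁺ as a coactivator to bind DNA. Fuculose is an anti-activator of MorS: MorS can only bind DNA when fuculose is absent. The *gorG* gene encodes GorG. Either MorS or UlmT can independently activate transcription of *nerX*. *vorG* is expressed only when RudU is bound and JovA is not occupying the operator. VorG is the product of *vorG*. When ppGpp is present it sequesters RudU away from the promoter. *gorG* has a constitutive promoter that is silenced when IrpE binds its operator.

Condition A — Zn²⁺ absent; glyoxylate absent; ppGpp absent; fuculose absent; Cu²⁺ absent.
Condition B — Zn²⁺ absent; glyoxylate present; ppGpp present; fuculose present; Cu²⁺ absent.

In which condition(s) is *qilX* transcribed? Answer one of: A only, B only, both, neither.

B only

Condition A:
Zn²⁺ is absent, so IrpE is active.
With repressor IrpE bound, *gorG* is not transcribed.
So GorG is not produced.
Glyoxylate is absent, so JovA is inactive.
ppGpp is absent, so RudU is active.
No repressor is bound and RudU is active, so *vorG* is transcribed.
So VorG is produced and active.
Fuculose is absent, so MorS is active.
Cu²⁺ is absent, so UlmT is inactive.
Activator MorS is present, so *nerX* is transcribed.
So NerX is produced and active.
With repressor VorG bound, *qilX* is not transcribed.
→ *qilX* is OFF in A.
Condition B:
Zn²⁺ is absent, so IrpE is active.
With repressor IrpE bound, *gorG* is not transcribed.
So GorG is not produced.
Glyoxylate is present, so JovA is active.
ppGpp is present, so RudU is inactive.
With repressor JovA bound, *vorG* is not transcribed.
So VorG is not produced.
Fuculose is present, so MorS is inactive.
Cu²⁺ is absent, so UlmT is inactive.
No activator is available at the *nerX* promoter, so *nerX* is not transcribed.
So NerX is not produced.
With no repressor bound, *qilX* is transcribed.
→ *qilX* is ON in B.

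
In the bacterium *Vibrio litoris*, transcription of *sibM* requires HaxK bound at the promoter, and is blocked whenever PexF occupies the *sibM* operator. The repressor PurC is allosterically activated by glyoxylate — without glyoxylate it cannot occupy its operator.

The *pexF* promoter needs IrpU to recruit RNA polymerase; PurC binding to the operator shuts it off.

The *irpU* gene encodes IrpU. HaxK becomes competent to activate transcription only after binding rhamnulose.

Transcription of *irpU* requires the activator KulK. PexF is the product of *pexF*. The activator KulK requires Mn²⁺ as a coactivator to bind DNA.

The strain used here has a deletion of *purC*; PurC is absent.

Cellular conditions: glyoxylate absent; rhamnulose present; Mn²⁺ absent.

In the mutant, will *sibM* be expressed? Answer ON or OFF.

Mn²⁺ is absent, so KulK is inactive.
Required activator KulK is absent, so *irpU* is not transcribed.
So IrpU is not produced.
PurC is non-functional in this strain, so it has no effect.
Required activator IrpU is absent, so *pexF* is not transcribed.
So PexF is not produced.
Rhamnulose is present, so HaxK is active.
No repressor is bound and HaxK is active, so *sibM* is transcribed.

ON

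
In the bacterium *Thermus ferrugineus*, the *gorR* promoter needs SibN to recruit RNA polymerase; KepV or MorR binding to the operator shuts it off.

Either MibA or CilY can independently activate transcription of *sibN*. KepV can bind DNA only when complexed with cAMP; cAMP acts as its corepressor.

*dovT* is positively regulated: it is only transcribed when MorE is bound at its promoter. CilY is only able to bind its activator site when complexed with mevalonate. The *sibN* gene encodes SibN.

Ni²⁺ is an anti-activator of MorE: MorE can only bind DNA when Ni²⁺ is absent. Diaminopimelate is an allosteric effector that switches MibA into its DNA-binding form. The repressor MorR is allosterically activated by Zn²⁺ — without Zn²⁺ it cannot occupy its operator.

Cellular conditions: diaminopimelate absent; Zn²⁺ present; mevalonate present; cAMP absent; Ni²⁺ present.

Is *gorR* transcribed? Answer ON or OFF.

OFF

Diaminopimelate is absent, so MibA is inactive.
Mevalonate is present, so CilY is active.
Activator CilY is present, so *sibN* is transcribed.
So SibN is produced and active.
cAMP is absent, so KepV is inactive.
Zn²⁺ is present, so MorR is active.
With repressor MorR bound, *gorR* is not transcribed.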